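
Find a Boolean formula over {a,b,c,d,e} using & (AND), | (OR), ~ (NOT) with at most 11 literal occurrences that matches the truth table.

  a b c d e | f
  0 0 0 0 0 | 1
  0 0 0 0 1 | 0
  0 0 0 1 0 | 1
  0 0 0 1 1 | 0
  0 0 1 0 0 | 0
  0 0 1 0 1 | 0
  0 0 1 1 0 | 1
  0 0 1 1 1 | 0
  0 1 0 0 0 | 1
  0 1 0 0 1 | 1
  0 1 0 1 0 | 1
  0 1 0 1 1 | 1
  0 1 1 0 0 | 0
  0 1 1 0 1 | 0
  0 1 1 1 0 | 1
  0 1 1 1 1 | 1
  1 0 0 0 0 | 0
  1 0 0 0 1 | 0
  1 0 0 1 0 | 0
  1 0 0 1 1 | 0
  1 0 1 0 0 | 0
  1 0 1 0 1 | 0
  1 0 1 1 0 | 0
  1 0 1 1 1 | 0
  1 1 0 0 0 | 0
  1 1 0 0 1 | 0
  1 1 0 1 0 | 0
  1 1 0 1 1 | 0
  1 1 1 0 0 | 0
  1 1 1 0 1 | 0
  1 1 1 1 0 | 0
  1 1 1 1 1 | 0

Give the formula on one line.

  ~c = 11110000111100001111000011110000
  ~e = 10101010101010101010101010101010
  (c & ~e) = 00001010000010100000101000001010
  ((c & ~e) | b) = 00001010111111110000101011111111
  (((c & ~e) | b) & d) = 00000010001100110000001000110011
  (~c | (((c & ~e) | b) & d)) = 11110010111100111111001011110011
  ~a = 11111111111111110000000000000000
  ((~c | (((c & ~e) | b) & d)) & ~a) = 11110010111100110000000000000000
  (b | a) = 00000000111111111111111111111111
  (~e | (b | a)) = 10101010111111111111111111111111
  (((~c | (((c & ~e) | b) & d)) & ~a) & (~e | (b | a))) = 10100010111100110000000000000000

(((~c | (((c & ~e) | b) & d)) & ~a) & (~e | (b | a)))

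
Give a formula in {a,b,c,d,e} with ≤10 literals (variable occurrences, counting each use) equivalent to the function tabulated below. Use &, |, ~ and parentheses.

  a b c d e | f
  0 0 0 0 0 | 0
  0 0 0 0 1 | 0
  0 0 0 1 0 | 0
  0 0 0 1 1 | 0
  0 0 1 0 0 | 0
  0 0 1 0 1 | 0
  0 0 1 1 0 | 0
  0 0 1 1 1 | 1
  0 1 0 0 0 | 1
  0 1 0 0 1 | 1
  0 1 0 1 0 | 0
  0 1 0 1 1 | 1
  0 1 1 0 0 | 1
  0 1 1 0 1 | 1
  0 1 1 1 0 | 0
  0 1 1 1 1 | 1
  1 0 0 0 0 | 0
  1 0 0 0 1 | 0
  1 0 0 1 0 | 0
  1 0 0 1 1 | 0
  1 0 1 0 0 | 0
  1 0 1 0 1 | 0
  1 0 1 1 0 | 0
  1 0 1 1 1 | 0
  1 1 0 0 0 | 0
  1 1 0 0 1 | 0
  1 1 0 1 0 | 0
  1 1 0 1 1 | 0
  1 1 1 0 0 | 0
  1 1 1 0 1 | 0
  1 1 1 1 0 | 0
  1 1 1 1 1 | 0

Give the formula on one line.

((~a & (e | ~d)) & (b | ((c & d) & (~a | ~e))))

  ~a = 11111111111111110000000000000000
  ~d = 11001100110011001100110011001100
  (e | ~d) = 11011101110111011101110111011101
  (~a & (e | ~d)) = 11011101110111010000000000000000
  (c & d) = 00000011000000110000001100000011
  ~e = 10101010101010101010101010101010
  (~a | ~e) = 11111111111111111010101010101010
  ((c & d) & (~a | ~e)) = 00000011000000110000001000000010
  (b | ((c & d) & (~a | ~e))) = 00000011111111110000001011111111
  ((~a & (e | ~d)) & (b | ((c & d) & (~a | ~e)))) = 00000001110111010000000000000000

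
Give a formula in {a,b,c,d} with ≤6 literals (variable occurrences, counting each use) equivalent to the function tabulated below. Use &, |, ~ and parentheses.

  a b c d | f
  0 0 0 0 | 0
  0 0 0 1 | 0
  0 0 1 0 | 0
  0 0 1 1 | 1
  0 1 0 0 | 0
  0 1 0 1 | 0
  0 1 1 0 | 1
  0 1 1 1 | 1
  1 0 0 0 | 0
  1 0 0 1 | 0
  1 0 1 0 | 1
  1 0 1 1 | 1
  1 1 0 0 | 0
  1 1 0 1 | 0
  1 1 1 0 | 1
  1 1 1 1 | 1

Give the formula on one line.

  (d | a) = 0101010111111111
  (b | (d | a)) = 0101111111111111
  ((b | (d | a)) & c) = 0001001100110011

((b | (d | a)) & c)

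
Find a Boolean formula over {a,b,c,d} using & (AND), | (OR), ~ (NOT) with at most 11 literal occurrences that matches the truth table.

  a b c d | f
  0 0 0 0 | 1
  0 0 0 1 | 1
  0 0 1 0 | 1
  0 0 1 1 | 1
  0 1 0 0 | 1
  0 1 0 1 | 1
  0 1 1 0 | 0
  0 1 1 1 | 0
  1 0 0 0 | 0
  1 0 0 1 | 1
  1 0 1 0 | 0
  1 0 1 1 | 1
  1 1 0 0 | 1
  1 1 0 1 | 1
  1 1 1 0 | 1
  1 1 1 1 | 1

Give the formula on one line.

(((a | ~b) | ((~d & a) | ~c)) & (d | (b | ~a)))

  ~b = 1111000011110000
  (a | ~b) = 1111000011111111
  ~d = 1010101010101010
  (~d & a) = 0000000010101010
  ~c = 1100110011001100
  ((~d & a) | ~c) = 1100110011101110
  ((a | ~b) | ((~d & a) | ~c)) = 1111110011111111
  ~a = 1111111100000000
  (b | ~a) = 1111111100001111
  (d | (b | ~a)) = 1111111101011111
  (((a | ~b) | ((~d & a) | ~c)) & (d | (b | ~a))) = 1111110001011111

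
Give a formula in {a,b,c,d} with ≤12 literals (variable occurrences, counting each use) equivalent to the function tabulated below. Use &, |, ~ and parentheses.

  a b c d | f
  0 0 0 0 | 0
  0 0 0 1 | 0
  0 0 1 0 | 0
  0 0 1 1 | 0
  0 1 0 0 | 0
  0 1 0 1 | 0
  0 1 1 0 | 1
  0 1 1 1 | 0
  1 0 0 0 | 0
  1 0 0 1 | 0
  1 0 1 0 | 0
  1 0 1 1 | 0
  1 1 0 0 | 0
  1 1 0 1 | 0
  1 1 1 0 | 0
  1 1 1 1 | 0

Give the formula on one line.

  (b & c) = 0000001100000011
  ~d = 1010101010101010
  (d | b) = 0101111101011111
  (~d & (d | b)) = 0000101000001010
  ((b & c) & (~d & (d | b))) = 0000001000000010
  (b | d) = 0101111101011111
  ((b | d) & c) = 0001001100010011
  ~a = 1111111100000000
  (((b | d) & c) & ~a) = 0001001100000000
  (((b & c) & (~d & (d | b))) & (((b | d) & c) & ~a)) = 0000001000000000

(((b & c) & (~d & (d | b))) & (((b | d) & c) & ~a))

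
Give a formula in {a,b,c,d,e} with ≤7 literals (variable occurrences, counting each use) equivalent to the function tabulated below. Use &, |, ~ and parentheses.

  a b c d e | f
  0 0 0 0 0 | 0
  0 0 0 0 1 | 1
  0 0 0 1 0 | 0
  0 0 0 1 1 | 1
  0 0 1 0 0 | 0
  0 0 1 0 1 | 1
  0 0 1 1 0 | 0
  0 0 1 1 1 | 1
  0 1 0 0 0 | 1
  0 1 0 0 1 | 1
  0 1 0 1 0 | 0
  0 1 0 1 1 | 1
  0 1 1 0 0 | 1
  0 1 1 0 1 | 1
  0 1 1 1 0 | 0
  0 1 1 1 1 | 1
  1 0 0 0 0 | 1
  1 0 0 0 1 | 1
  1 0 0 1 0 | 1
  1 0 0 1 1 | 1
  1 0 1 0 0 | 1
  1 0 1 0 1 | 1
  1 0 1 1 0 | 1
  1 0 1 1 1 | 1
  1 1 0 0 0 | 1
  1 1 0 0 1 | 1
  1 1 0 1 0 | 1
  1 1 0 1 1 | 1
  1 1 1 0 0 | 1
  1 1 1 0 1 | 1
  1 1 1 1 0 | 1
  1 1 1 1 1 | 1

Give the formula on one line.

  ~d = 11001100110011001100110011001100
  (~d & b) = 00000000110011000000000011001100
  ((~d & b) | e) = 01010101110111010101010111011101
  (a | ((~d & b) | e)) = 01010101110111011111111111111111

(a | ((~d & b) | e))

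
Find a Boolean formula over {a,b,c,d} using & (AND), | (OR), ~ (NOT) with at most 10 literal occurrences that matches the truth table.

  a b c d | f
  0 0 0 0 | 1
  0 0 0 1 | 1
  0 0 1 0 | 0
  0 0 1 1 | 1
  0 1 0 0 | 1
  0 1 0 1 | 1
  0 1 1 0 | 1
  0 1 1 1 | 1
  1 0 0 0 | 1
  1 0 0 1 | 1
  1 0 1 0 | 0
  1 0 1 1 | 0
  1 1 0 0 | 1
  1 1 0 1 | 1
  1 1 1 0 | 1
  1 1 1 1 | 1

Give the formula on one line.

  (d | b) = 0101111101011111
  ~a = 1111111100000000
  (~a | b) = 1111111100001111
  ((d | b) & (~a | b)) = 0101111100001111
  ~c = 1100110011001100
  (a & ~c) = 0000000011001100
  ~b = 1111000011110000
  (~c & ~b) = 1100000011000000
  ((a & ~c) | (~c & ~b)) = 1100000011001100
  (((d | b) & (~a | b)) | ((a & ~c) | (~c & ~b))) = 1101111111001111

(((d | b) & (~a | b)) | ((a & ~c) | (~c & ~b)))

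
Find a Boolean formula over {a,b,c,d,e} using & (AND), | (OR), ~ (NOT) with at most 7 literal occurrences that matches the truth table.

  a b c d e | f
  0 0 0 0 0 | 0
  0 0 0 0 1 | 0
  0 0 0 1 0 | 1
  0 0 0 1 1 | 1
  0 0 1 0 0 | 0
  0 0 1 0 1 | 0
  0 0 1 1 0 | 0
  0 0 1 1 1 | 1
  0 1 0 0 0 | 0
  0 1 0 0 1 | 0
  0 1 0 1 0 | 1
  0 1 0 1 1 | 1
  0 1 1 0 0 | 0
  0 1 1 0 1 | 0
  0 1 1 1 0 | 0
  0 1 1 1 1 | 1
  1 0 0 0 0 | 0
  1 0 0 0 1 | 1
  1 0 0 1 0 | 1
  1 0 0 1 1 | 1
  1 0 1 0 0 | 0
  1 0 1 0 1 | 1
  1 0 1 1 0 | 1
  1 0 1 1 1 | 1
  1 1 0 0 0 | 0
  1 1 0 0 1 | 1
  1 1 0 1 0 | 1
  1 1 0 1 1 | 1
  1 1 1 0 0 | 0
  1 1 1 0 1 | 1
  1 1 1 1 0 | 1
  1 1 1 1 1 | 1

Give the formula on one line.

(((e | ~a) & a) | ((a | (~c | e)) & d))

  ~a = 11111111111111110000000000000000
  (e | ~a) = 11111111111111110101010101010101
  ((e | ~a) & a) = 00000000000000000101010101010101
  ~c = 11110000111100001111000011110000
  (~c | e) = 11110101111101011111010111110101
  (a | (~c | e)) = 11110101111101011111111111111111
  ((a | (~c | e)) & d) = 00110001001100010011001100110011
  (((e | ~a) & a) | ((a | (~c | e)) & d)) = 00110001001100010111011101110111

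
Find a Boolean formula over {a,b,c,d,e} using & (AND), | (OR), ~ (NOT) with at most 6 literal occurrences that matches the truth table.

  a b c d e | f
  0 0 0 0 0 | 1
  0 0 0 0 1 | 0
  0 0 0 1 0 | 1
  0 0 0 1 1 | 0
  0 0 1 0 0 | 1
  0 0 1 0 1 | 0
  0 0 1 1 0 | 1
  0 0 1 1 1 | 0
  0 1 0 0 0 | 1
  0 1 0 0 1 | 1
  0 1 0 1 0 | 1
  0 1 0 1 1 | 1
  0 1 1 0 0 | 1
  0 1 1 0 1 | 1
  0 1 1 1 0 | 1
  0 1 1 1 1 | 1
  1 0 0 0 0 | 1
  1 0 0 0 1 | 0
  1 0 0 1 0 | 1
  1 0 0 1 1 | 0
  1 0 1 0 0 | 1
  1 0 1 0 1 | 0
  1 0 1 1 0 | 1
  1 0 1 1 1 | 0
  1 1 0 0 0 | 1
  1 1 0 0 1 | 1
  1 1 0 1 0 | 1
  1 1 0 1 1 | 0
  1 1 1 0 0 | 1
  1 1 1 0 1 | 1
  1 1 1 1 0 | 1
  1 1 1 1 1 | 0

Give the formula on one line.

  ~e = 10101010101010101010101010101010
  ~d = 11001100110011001100110011001100
  ~a = 11111111111111110000000000000000
  (~d | ~a) = 11111111111111111100110011001100
  (b & (~d | ~a)) = 00000000111111110000000011001100
  (~e | (b & (~d | ~a))) = 10101010111111111010101011101110

(~e | (b & (~d | ~a)))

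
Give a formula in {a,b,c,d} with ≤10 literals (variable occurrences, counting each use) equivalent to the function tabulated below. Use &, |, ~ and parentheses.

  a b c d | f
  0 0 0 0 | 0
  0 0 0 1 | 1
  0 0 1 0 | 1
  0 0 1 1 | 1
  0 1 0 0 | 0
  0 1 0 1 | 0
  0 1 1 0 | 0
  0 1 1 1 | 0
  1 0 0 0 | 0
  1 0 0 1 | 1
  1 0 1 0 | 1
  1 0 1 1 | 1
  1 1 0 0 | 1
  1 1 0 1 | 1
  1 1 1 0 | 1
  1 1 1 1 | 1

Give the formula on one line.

  ~b = 1111000011110000
  (a | ~b) = 1111000011111111
  (a & b) = 0000000000001111
  ~d = 1010101010101010
  ((a & b) & ~d) = 0000000000001010
  (c | d) = 0111011101110111
  (((a & b) & ~d) | (c | d)) = 0111011101111111
  ((a | ~b) & (((a & b) & ~d) | (c | d))) = 0111000001111111

((a | ~b) & (((a & b) & ~d) | (c | d)))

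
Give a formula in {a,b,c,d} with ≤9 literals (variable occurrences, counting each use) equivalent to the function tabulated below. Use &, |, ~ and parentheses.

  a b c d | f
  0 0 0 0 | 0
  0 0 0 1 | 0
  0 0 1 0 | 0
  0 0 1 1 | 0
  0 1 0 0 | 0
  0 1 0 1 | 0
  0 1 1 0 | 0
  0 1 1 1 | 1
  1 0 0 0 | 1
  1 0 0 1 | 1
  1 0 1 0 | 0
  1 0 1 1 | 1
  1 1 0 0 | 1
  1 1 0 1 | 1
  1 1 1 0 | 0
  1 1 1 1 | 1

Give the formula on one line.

((((d & c) & (d & b)) | a) & ((~a | ~c) | (d & a)))

  (d & c) = 0001000100010001
  (d & b) = 0000010100000101
  ((d & c) & (d & b)) = 0000000100000001
  (((d & c) & (d & b)) | a) = 0000000111111111
  ~a = 1111111100000000
  ~c = 1100110011001100
  (~a | ~c) = 1111111111001100
  (d & a) = 0000000001010101
  ((~a | ~c) | (d & a)) = 1111111111011101
  ((((d & c) & (d & b)) | a) & ((~a | ~c) | (d & a))) = 0000000111011101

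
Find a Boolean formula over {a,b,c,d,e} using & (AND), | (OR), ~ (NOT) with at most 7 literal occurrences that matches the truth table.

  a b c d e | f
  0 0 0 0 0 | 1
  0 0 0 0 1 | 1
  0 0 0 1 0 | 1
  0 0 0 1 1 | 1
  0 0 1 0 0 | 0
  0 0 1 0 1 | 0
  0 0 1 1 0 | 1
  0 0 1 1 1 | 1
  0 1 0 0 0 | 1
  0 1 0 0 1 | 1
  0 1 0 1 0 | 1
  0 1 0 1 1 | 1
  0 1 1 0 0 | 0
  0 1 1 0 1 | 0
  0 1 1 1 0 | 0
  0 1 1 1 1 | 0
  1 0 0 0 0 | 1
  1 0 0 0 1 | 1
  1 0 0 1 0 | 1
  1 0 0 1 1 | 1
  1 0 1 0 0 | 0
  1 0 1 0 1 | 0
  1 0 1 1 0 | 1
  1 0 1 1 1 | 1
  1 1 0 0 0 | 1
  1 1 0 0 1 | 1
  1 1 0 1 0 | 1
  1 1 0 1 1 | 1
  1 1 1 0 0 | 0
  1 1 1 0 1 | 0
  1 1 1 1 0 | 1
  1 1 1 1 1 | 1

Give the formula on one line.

  ~b = 11111111000000001111111100000000
  (~b | a) = 11111111000000001111111111111111
  ((~b | a) & d) = 00110011000000000011001100110011
  ~c = 11110000111100001111000011110000
  (((~b | a) & d) | ~c) = 11110011111100001111001111110011

(((~b | a) & d) | ~c)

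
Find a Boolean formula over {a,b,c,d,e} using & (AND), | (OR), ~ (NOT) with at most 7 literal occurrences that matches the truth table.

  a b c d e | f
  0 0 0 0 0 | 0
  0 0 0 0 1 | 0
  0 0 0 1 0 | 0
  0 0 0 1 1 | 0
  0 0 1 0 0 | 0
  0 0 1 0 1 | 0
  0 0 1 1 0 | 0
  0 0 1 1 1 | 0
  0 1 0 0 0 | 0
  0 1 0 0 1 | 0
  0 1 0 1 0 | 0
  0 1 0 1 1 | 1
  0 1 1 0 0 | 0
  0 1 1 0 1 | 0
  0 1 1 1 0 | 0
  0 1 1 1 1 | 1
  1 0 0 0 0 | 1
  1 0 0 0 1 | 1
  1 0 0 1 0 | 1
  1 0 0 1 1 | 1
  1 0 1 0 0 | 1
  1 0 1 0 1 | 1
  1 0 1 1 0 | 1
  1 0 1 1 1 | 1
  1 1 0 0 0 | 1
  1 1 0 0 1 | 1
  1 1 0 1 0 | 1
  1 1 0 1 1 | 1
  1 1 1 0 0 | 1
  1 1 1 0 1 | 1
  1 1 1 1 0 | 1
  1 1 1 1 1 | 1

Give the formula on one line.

  (b & d) = 00000000001100110000000000110011
  ((b & d) & e) = 00000000000100010000000000010001
  (((b & d) & e) | a) = 00000000000100011111111111111111

(((b & d) & e) | a)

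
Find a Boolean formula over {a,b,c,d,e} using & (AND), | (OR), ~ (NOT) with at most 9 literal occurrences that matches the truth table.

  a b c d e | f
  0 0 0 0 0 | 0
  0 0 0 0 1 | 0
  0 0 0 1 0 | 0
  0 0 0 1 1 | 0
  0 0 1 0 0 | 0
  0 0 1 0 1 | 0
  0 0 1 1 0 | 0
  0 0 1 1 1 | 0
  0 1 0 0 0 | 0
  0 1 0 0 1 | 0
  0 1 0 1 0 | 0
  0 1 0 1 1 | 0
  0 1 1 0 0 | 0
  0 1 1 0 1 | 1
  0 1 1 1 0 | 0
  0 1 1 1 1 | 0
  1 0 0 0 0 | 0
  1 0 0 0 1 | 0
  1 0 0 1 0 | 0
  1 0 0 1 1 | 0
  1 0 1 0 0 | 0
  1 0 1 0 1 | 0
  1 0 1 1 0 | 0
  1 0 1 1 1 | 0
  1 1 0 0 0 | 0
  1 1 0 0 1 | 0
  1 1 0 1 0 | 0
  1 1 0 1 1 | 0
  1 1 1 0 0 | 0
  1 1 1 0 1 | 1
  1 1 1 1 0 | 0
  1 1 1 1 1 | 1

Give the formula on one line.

  ~c = 11110000111100001111000011110000
  ~d = 11001100110011001100110011001100
  (~c | ~d) = 11111100111111001111110011111100
  (a | (~c | ~d)) = 11111100111111001111111111111111
  ((a | (~c | ~d)) & c) = 00001100000011000000111100001111
  (e & b) = 00000000010101010000000001010101
  (((a | (~c | ~d)) & c) & (e & b)) = 00000000000001000000000000000101

(((a | (~c | ~d)) & c) & (e & b))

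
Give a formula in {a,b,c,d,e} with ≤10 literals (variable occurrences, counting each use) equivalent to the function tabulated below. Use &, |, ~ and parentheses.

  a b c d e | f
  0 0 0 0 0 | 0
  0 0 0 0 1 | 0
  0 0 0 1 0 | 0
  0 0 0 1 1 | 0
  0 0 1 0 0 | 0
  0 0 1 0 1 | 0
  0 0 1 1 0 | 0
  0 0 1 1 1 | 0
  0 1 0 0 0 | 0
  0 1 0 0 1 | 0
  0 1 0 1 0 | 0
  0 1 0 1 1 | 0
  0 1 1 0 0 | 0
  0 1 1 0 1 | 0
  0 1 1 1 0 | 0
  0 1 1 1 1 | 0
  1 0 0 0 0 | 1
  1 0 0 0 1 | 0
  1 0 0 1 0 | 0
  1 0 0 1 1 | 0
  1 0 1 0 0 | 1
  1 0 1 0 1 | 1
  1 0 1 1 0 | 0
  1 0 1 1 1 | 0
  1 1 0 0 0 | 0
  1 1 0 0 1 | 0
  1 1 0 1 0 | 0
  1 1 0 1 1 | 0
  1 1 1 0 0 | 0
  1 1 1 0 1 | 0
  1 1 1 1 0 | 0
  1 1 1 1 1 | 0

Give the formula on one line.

(((~b & a) & (~a | ~d)) & (((~a | ~e) | c) | b))

  ~b = 11111111000000001111111100000000
  (~b & a) = 00000000000000001111111100000000
  ~a = 11111111111111110000000000000000
  ~d = 11001100110011001100110011001100
  (~a | ~d) = 11111111111111111100110011001100
  ((~b & a) & (~a | ~d)) = 00000000000000001100110000000000
  ~e = 10101010101010101010101010101010
  (~a | ~e) = 11111111111111111010101010101010
  ((~a | ~e) | c) = 11111111111111111010111110101111
  (((~a | ~e) | c) | b) = 11111111111111111010111111111111
  (((~b & a) & (~a | ~d)) & (((~a | ~e) | c) | b)) = 00000000000000001000110000000000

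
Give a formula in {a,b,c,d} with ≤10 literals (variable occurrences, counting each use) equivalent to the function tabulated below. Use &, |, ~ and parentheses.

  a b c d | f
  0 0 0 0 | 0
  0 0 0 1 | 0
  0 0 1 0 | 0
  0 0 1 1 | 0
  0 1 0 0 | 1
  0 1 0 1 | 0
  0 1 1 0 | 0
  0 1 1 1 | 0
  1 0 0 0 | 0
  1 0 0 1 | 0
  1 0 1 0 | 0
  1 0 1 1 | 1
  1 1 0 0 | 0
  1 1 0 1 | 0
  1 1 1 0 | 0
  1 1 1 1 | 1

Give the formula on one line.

(((~d & (b & ~c)) | a) & ((c & d) | ~a))

  ~d = 1010101010101010
  ~c = 1100110011001100
  (b & ~c) = 0000110000001100
  (~d & (b & ~c)) = 0000100000001000
  ((~d & (b & ~c)) | a) = 0000100011111111
  (c & d) = 0001000100010001
  ~a = 1111111100000000
  ((c & d) | ~a) = 1111111100010001
  (((~d & (b & ~c)) | a) & ((c & d) | ~a)) = 0000100000010001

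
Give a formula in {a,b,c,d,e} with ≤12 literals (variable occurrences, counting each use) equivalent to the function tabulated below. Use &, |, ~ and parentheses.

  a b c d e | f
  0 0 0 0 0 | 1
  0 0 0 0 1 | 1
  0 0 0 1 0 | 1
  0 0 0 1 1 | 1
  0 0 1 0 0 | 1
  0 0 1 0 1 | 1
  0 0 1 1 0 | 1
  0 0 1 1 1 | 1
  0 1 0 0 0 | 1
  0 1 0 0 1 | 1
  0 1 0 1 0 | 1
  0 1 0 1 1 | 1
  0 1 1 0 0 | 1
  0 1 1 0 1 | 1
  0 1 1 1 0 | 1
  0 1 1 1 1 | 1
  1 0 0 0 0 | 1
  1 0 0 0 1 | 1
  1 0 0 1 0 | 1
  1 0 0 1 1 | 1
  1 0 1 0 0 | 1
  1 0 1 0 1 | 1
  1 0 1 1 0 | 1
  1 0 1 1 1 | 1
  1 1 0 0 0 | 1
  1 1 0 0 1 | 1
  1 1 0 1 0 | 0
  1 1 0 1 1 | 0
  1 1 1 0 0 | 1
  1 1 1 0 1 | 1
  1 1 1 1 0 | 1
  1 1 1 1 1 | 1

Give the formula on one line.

  ~b = 11111111000000001111111100000000
  (d & ~b) = 00110011000000000011001100000000
  ~d = 11001100110011001100110011001100
  (b | a) = 00000000111111111111111111111111
  ((b | a) & c) = 00000000000011110000111100001111
  (~d | ((b | a) & c)) = 11001100110011111100111111001111
  ~a = 11111111111111110000000000000000
  (d | a) = 00110011001100111111111111111111
  (~a & (d | a)) = 00110011001100110000000000000000
  ((~d | ((b | a) & c)) | (~a & (d | a))) = 11111111111111111100111111001111
  ((d & ~b) | ((~d | ((b | a) & c)) | (~a & (d | a)))) = 11111111111111111111111111001111

((d & ~b) | ((~d | ((b | a) & c)) | (~a & (d | a))))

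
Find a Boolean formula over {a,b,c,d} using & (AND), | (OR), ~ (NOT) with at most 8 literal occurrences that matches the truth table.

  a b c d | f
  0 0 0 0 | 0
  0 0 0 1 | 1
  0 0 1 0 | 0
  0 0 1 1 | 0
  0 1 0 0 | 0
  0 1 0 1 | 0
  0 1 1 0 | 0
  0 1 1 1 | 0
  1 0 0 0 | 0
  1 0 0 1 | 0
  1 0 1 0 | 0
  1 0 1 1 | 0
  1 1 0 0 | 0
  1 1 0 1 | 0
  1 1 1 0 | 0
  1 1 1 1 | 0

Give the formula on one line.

  ~a = 1111111100000000
  (~a & d) = 0101010100000000
  ~b = 1111000011110000
  (~b & d) = 0101000001010000
  ((~a & d) & (~b & d)) = 0101000000000000
  ~c = 1100110011001100
  (~c | b) = 1100111111001111
  (((~a & d) & (~b & d)) & (~c | b)) = 0100000000000000

(((~a & d) & (~b & d)) & (~c | b))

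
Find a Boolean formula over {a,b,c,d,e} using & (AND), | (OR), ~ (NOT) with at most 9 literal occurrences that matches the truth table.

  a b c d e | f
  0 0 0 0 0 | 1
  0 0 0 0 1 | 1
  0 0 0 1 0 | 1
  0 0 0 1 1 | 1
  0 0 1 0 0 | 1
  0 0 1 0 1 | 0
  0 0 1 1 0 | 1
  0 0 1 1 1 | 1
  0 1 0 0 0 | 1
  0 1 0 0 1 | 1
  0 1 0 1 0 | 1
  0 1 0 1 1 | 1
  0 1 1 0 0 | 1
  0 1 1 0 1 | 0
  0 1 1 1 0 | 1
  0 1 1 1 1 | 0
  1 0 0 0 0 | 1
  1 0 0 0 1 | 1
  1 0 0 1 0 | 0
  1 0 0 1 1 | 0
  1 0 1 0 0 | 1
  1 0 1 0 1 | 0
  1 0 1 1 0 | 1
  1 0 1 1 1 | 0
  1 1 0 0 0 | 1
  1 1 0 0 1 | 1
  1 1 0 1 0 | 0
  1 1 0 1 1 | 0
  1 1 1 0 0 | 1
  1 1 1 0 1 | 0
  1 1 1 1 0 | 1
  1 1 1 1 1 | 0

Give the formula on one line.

  ~d = 11001100110011001100110011001100
  ~c = 11110000111100001111000011110000
  (~d & ~c) = 11000000110000001100000011000000
  ~e = 10101010101010101010101010101010
  (~e & c) = 00001010000010100000101000001010
  ((~d & ~c) | (~e & c)) = 11001010110010101100101011001010
  ~a = 11111111111111110000000000000000
  ~b = 11111111000000001111111100000000
  (~d | ~b) = 11111111110011001111111111001100
  ((~d | ~b) | ~c) = 11111111111111001111111111111100
  (d & ((~d | ~b) | ~c)) = 00110011001100000011001100110000
  (~a & (d & ((~d | ~b) | ~c))) = 00110011001100000000000000000000
  (((~d & ~c) | (~e & c)) | (~a & (d & ((~d | ~b) | ~c)))) = 11111011111110101100101011001010

(((~d & ~c) | (~e & c)) | (~a & (d & ((~d | ~b) | ~c))))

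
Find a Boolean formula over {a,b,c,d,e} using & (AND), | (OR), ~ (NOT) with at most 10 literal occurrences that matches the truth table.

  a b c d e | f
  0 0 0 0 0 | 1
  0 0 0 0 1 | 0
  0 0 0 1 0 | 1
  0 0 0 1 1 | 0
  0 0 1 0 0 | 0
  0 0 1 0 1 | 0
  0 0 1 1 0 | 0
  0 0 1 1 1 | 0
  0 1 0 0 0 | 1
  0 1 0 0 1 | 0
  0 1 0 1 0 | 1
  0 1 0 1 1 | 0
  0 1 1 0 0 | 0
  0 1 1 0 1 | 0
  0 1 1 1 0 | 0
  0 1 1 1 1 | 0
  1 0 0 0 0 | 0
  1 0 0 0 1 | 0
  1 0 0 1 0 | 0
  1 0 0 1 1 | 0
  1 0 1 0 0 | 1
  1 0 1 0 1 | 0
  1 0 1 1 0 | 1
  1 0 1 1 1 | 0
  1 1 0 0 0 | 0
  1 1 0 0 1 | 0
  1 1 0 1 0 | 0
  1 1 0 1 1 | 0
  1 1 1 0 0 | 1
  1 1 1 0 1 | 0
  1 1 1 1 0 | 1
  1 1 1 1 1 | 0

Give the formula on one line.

((~c | ((~b & e) | a)) & ((c | ~a) & ~e))

  ~c = 11110000111100001111000011110000
  ~b = 11111111000000001111111100000000
  (~b & e) = 01010101000000000101010100000000
  ((~b & e) | a) = 01010101000000001111111111111111
  (~c | ((~b & e) | a)) = 11110101111100001111111111111111
  ~a = 11111111111111110000000000000000
  (c | ~a) = 11111111111111110000111100001111
  ~e = 10101010101010101010101010101010
  ((c | ~a) & ~e) = 10101010101010100000101000001010
  ((~c | ((~b & e) | a)) & ((c | ~a) & ~e)) = 10100000101000000000101000001010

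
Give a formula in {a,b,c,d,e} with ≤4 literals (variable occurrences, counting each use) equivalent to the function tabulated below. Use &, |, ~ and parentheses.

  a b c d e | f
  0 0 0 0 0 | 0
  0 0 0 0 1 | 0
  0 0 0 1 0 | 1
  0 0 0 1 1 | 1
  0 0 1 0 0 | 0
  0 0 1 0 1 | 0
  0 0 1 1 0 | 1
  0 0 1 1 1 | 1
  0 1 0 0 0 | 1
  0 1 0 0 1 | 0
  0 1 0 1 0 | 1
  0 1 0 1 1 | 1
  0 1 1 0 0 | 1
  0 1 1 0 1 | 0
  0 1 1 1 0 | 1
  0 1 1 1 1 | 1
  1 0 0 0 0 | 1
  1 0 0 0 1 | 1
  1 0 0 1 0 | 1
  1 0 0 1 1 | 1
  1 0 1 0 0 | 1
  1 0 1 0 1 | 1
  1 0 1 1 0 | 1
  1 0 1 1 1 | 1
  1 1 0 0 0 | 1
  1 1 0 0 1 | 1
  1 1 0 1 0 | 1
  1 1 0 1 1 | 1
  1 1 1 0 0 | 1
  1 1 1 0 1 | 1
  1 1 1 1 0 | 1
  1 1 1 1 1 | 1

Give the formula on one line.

  ~e = 10101010101010101010101010101010
  (~e & b) = 00000000101010100000000010101010
  ((~e & b) | d) = 00110011101110110011001110111011
  (a | ((~e & b) | d)) = 00110011101110111111111111111111

(a | ((~e & b) | d))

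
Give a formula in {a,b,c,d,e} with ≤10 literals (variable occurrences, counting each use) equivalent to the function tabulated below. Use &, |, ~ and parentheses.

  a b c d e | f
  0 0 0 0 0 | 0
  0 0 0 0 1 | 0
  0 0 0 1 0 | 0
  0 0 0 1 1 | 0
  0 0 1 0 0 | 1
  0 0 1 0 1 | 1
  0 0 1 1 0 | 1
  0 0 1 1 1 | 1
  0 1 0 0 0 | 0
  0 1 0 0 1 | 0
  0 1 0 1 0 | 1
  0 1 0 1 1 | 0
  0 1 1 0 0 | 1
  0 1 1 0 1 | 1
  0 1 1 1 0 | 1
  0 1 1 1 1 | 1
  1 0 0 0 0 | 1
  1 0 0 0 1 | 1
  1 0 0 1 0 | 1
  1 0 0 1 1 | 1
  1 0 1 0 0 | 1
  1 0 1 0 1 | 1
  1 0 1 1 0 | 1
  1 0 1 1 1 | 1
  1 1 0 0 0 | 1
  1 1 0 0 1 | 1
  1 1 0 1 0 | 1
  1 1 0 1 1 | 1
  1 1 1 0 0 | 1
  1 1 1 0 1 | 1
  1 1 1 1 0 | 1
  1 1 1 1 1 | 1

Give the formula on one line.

  (a | c) = 00001111000011111111111111111111
  ~e = 10101010101010101010101010101010
  (c & e) = 00000101000001010000010100000101
  (b | (c & e)) = 00000101111111110000010111111111
  (~e & (b | (c & e))) = 00000000101010100000000010101010
  ((~e & (b | (c & e))) & d) = 00000000001000100000000000100010
  ((a | c) | ((~e & (b | (c & e))) & d)) = 00001111001011111111111111111111

((a | c) | ((~e & (b | (c & e))) & d))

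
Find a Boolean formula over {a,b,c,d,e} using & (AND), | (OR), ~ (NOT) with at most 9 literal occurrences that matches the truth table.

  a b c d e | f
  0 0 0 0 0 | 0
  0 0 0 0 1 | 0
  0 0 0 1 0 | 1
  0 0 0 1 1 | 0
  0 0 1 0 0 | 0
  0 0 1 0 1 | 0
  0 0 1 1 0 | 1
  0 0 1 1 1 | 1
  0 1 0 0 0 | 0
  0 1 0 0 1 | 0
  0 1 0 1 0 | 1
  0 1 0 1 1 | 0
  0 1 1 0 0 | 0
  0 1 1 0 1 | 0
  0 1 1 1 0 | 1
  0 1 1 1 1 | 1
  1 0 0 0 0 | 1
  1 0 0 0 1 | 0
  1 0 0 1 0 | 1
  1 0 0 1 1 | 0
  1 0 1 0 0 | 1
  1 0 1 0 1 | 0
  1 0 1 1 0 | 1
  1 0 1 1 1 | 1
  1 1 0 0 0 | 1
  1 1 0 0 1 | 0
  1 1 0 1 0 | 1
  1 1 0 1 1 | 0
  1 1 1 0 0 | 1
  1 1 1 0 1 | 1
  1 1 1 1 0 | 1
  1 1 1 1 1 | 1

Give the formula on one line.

((((d | b) & (d | (c & a))) & c) | (~e & (d | a)))

  (d | b) = 00110011111111110011001111111111
  (c & a) = 00000000000000000000111100001111
  (d | (c & a)) = 00110011001100110011111100111111
  ((d | b) & (d | (c & a))) = 00110011001100110011001100111111
  (((d | b) & (d | (c & a))) & c) = 00000011000000110000001100001111
  ~e = 10101010101010101010101010101010
  (d | a) = 00110011001100111111111111111111
  (~e & (d | a)) = 00100010001000101010101010101010
  ((((d | b) & (d | (c & a))) & c) | (~e & (d | a))) = 00100011001000111010101110101111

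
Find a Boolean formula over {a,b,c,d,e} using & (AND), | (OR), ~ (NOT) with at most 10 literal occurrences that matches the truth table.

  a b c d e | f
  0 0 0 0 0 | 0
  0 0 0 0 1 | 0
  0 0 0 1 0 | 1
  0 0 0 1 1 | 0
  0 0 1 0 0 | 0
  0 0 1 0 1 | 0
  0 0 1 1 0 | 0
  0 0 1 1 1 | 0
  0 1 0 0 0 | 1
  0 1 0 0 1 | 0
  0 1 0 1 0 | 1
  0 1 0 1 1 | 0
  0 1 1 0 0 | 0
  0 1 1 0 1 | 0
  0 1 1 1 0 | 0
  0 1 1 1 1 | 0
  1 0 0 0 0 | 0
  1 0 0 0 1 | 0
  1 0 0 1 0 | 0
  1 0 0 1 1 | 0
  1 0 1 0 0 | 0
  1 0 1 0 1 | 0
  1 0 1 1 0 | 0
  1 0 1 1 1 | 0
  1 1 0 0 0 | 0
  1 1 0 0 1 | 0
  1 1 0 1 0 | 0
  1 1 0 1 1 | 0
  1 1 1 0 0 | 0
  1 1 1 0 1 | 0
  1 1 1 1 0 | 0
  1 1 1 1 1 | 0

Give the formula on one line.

  ~e = 10101010101010101010101010101010
  (~e | a) = 10101010101010101111111111111111
  ((~e | a) & d) = 00100010001000100011001100110011
  (a | b) = 00000000111111111111111111111111
  (((~e | a) & d) | (a | b)) = 00100010111111111111111111111111
  ~a = 11111111111111110000000000000000
  ~c = 11110000111100001111000011110000
  (~a & ~c) = 11110000111100000000000000000000
  (c | ~e) = 10101111101011111010111110101111
  ((~a & ~c) & (c | ~e)) = 10100000101000000000000000000000
  ((((~e | a) & d) | (a | b)) & ((~a & ~c) & (c | ~e))) = 00100000101000000000000000000000

((((~e | a) & d) | (a | b)) & ((~a & ~c) & (c | ~e)))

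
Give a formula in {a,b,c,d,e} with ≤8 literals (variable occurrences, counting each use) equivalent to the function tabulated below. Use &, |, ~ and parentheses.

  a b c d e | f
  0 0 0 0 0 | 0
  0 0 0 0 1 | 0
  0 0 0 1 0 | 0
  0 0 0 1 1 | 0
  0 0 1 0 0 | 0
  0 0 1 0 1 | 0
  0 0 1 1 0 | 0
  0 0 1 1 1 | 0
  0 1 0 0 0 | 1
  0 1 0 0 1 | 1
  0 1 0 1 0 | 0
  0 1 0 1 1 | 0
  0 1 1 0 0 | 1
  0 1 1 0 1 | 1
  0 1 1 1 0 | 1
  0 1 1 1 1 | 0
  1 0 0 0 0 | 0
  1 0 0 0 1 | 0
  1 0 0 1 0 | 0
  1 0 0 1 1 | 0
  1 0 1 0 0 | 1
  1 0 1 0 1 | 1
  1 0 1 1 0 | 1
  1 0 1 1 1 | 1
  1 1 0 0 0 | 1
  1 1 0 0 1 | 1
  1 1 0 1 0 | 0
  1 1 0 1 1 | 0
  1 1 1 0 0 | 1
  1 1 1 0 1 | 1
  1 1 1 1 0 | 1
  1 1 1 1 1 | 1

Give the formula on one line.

  (b | a) = 00000000111111111111111111111111
  ~e = 10101010101010101010101010101010
  (~e | a) = 10101010101010101111111111111111
  (c & (~e | a)) = 00001010000010100000111100001111
  ((b | a) & (c & (~e | a))) = 00000000000010100000111100001111
  ~d = 11001100110011001100110011001100
  (d | b) = 00110011111111110011001111111111
  (~d & (d | b)) = 00000000110011000000000011001100
  (((b | a) & (c & (~e | a))) | (~d & (d | b))) = 00000000110011100000111111001111

(((b | a) & (c & (~e | a))) | (~d & (d | b)))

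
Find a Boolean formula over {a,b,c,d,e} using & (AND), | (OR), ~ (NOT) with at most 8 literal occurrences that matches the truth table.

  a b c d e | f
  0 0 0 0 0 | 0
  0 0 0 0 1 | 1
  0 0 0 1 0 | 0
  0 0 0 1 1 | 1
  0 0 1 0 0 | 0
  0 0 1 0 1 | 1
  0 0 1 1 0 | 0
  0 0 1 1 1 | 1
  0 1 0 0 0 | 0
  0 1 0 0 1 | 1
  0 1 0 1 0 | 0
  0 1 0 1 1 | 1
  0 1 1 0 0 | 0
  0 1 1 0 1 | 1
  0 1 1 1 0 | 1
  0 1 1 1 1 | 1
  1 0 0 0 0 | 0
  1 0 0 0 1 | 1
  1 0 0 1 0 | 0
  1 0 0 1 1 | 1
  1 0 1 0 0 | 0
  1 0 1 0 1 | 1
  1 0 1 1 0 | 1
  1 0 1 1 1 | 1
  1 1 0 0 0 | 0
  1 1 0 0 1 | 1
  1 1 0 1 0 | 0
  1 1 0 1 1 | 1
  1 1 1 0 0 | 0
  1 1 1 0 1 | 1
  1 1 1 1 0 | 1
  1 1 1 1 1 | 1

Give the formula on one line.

((d & ((b | a) & c)) | e)

  (b | a) = 00000000111111111111111111111111
  ((b | a) & c) = 00000000000011110000111100001111
  (d & ((b | a) & c)) = 00000000000000110000001100000011
  ((d & ((b | a) & c)) | e) = 01010101010101110101011101010111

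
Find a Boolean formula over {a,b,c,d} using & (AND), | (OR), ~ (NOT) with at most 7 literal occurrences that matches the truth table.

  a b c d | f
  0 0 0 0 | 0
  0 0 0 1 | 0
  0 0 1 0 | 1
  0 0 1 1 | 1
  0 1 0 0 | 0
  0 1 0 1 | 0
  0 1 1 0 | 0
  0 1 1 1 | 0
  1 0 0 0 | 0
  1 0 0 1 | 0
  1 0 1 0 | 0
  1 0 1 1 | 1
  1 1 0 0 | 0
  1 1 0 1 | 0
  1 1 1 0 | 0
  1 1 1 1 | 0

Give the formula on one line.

  ~a = 1111111100000000
  (d | ~a) = 1111111101010101
  ~b = 1111000011110000
  (~b & c) = 0011000000110000
  ((d | ~a) & (~b & c)) = 0011000000010000

((d | ~a) & (~b & c))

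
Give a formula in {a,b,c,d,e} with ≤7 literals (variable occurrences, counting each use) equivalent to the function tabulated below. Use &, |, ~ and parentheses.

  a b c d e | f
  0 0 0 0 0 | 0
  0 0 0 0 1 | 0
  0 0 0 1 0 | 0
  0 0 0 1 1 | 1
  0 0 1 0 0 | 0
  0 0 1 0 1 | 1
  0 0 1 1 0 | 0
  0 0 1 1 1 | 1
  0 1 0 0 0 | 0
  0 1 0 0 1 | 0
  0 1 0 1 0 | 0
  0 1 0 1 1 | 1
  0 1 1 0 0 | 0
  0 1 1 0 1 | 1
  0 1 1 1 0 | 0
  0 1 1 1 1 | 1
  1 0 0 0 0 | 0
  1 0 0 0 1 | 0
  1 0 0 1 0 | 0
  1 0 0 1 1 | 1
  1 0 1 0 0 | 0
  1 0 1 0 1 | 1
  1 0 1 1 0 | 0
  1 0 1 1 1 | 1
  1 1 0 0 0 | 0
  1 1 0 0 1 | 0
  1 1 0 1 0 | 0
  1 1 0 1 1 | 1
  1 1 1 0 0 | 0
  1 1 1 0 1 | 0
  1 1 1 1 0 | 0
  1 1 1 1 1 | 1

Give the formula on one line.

((((c & (~b & ~d)) | (c & ~a)) | d) & e)

  ~b = 11111111000000001111111100000000
  ~d = 11001100110011001100110011001100
  (~b & ~d) = 11001100000000001100110000000000
  (c & (~b & ~d)) = 00001100000000000000110000000000
  ~a = 11111111111111110000000000000000
  (c & ~a) = 00001111000011110000000000000000
  ((c & (~b & ~d)) | (c & ~a)) = 00001111000011110000110000000000
  (((c & (~b & ~d)) | (c & ~a)) | d) = 00111111001111110011111100110011
  ((((c & (~b & ~d)) | (c & ~a)) | d) & e) = 00010101000101010001010100010001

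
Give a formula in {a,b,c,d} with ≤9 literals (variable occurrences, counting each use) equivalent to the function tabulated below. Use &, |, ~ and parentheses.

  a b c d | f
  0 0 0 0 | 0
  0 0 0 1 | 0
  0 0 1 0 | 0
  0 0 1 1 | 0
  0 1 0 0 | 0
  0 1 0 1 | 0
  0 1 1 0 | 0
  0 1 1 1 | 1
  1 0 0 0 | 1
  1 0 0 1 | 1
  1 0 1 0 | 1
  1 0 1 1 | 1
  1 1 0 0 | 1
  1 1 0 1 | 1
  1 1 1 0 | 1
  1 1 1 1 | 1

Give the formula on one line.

(a | (d & ((b | (a & c)) & (~a & (a | c)))))

  (a & c) = 0000000000110011
  (b | (a & c)) = 0000111100111111
  ~a = 1111111100000000
  (a | c) = 0011001111111111
  (~a & (a | c)) = 0011001100000000
  ((b | (a & c)) & (~a & (a | c))) = 0000001100000000
  (d & ((b | (a & c)) & (~a & (a | c)))) = 0000000100000000
  (a | (d & ((b | (a & c)) & (~a & (a | c))))) = 0000000111111111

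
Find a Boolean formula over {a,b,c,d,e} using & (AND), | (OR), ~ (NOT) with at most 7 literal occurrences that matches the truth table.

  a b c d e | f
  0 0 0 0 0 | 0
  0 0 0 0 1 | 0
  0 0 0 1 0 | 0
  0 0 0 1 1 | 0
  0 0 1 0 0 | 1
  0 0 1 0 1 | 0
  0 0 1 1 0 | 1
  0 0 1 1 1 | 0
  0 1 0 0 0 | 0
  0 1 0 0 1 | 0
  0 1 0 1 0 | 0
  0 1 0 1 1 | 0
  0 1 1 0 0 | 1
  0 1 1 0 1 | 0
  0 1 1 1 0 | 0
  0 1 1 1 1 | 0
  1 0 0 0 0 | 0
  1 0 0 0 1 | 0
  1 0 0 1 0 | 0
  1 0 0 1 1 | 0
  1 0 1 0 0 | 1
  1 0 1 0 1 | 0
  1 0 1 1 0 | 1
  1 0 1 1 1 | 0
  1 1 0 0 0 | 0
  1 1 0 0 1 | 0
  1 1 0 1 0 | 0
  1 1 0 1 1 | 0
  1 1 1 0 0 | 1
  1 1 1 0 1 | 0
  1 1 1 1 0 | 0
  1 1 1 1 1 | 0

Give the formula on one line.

  ~b = 11111111000000001111111100000000
  ~d = 11001100110011001100110011001100
  (~b | ~d) = 11111111110011001111111111001100
  ((~b | ~d) & c) = 00001111000011000000111100001100
  (e | ((~b | ~d) & c)) = 01011111010111010101111101011101
  ~e = 10101010101010101010101010101010
  ((e | ((~b | ~d) & c)) & ~e) = 00001010000010000000101000001000

((e | ((~b | ~d) & c)) & ~e)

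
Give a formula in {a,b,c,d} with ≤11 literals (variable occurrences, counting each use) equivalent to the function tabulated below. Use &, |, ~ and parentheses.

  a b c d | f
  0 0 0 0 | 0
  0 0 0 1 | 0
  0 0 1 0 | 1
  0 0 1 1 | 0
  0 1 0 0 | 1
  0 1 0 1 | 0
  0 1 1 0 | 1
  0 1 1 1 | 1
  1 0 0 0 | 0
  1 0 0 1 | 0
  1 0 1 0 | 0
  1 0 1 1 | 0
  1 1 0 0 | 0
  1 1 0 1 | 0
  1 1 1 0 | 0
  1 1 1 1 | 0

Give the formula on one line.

  (c | a) = 0011001111111111
  ((c | a) | b) = 0011111111111111
  ~a = 1111111100000000
  ~d = 1010101010101010
  (~a & ~d) = 1010101000000000
  (~a & b) = 0000111100000000
  (~a & c) = 0011001100000000
  ((~a & b) & (~a & c)) = 0000001100000000
  ((~a & ~d) | ((~a & b) & (~a & c))) = 1010101100000000
  (((c | a) | b) & ((~a & ~d) | ((~a & b) & (~a & c)))) = 0010101100000000

(((c | a) | b) & ((~a & ~d) | ((~a & b) & (~a & c))))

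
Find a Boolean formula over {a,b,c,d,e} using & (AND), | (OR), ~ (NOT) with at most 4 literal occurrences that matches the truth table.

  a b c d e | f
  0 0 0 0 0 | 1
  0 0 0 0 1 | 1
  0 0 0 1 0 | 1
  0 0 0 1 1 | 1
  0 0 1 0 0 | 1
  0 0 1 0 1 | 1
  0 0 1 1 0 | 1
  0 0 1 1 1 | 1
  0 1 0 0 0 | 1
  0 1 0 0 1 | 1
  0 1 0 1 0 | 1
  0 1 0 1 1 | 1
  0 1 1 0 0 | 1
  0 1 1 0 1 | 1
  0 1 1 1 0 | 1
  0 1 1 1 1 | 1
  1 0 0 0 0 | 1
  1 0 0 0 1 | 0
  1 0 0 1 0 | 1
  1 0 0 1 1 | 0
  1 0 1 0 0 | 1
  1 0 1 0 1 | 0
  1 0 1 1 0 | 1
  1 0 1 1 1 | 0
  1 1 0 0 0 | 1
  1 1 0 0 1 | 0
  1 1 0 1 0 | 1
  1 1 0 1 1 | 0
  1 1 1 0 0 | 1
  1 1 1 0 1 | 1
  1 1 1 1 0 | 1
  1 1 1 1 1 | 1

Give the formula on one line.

  (c & b) = 00000000000011110000000000001111
  ~e = 10101010101010101010101010101010
  ((c & b) | ~e) = 10101010101011111010101010101111
  ~a = 11111111111111110000000000000000
  (((c & b) | ~e) | ~a) = 11111111111111111010101010101111

(((c & b) | ~e) | ~a)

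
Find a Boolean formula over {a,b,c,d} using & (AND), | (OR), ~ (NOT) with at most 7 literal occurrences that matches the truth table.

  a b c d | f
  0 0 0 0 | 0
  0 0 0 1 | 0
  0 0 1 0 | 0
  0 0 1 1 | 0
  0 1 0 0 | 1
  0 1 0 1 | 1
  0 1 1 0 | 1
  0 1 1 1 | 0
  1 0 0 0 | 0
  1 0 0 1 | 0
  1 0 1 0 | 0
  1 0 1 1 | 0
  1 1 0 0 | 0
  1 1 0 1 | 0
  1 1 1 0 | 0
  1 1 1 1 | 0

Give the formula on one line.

((~c | ~d) & (b & ~a))

  ~c = 1100110011001100
  ~d = 1010101010101010
  (~c | ~d) = 1110111011101110
  ~a = 1111111100000000
  (b & ~a) = 0000111100000000
  ((~c | ~d) & (b & ~a)) = 0000111000000000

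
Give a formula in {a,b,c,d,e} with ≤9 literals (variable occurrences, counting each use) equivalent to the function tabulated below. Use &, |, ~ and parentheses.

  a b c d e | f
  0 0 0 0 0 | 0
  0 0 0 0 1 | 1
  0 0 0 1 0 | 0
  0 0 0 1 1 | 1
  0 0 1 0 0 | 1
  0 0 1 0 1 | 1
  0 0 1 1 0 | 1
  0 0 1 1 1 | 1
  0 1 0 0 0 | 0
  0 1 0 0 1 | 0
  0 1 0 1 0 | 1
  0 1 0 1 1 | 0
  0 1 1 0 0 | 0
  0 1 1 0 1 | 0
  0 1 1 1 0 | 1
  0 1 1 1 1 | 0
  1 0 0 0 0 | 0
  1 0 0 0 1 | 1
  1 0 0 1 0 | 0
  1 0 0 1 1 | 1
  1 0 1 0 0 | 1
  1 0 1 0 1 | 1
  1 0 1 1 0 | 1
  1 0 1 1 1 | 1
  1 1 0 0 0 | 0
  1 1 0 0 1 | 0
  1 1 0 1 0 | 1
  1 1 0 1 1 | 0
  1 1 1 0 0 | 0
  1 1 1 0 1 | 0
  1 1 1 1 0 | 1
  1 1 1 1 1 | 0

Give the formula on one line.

  (e | c) = 01011111010111110101111101011111
  ~b = 11111111000000001111111100000000
  ((e | c) & ~b) = 01011111000000000101111100000000
  ~e = 10101010101010101010101010101010
  (b & ~e) = 00000000101010100000000010101010
  (d & (b & ~e)) = 00000000001000100000000000100010
  (((e | c) & ~b) | (d & (b & ~e))) = 01011111001000100101111100100010

(((e | c) & ~b) | (d & (b & ~e)))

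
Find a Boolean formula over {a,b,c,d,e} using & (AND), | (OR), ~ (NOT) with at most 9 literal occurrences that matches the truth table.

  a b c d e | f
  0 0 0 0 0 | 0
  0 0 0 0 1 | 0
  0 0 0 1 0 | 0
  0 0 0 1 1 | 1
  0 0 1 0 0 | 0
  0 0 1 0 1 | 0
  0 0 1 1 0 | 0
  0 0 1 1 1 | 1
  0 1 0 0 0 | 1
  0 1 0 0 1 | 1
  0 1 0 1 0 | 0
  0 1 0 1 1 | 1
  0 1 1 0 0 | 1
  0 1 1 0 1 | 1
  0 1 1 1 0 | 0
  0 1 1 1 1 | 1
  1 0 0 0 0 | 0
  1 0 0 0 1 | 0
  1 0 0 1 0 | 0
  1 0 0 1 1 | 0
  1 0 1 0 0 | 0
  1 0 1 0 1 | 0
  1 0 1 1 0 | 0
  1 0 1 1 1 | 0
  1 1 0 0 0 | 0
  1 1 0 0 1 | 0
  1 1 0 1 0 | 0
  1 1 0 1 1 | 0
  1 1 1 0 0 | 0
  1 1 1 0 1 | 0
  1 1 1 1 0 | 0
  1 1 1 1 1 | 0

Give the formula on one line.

  ~d = 11001100110011001100110011001100
  (~d | e) = 11011101110111011101110111011101
  ~c = 11110000111100001111000011110000
  ~a = 11111111111111110000000000000000
  (~c | ~a) = 11111111111111111111000011110000
  ((~c | ~a) | ~d) = 11111111111111111111110011111100
  ((~d | e) & ((~c | ~a) | ~d)) = 11011101110111011101110011011100
  (b | d) = 00110011111111110011001111111111
  ((b | d) & ~a) = 00110011111111110000000000000000
  (((~d | e) & ((~c | ~a) | ~d)) & ((b | d) & ~a)) = 00010001110111010000000000000000

(((~d | e) & ((~c | ~a) | ~d)) & ((b | d) & ~a))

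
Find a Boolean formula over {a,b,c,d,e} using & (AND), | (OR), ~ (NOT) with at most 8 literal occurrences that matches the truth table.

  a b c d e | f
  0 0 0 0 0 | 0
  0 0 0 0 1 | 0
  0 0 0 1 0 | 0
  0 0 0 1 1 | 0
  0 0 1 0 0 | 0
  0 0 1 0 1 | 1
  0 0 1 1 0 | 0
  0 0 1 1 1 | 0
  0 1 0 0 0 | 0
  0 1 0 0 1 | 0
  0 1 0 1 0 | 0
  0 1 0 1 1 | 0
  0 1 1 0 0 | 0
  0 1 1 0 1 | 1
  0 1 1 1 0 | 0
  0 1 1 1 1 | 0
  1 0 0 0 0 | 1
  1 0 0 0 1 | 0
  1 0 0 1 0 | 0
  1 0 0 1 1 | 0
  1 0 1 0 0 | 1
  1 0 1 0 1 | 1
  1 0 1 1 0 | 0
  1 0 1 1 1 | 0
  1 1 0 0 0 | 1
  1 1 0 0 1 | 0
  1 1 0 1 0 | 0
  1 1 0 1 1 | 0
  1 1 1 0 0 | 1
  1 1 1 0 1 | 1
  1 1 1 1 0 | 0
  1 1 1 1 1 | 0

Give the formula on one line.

((~e | c) & ((a | e) & ~d))

  ~e = 10101010101010101010101010101010
  (~e | c) = 10101111101011111010111110101111
  (a | e) = 01010101010101011111111111111111
  ~d = 11001100110011001100110011001100
  ((a | e) & ~d) = 01000100010001001100110011001100
  ((~e | c) & ((a | e) & ~d)) = 00000100000001001000110010001100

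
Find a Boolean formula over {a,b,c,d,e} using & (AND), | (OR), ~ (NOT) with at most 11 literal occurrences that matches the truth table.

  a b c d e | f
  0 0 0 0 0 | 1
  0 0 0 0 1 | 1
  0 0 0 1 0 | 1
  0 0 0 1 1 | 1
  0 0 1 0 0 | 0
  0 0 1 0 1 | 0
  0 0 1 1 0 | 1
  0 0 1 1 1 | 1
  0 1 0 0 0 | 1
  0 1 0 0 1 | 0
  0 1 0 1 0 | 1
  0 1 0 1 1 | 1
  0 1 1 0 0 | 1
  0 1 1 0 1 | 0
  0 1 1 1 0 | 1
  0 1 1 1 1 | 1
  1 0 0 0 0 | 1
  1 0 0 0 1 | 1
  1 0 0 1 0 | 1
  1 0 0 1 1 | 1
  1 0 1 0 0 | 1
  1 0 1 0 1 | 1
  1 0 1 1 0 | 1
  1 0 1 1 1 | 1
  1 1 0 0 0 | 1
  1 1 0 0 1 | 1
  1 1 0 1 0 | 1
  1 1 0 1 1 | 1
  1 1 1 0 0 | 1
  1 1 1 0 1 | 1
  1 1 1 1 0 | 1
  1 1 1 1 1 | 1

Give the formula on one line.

((((a | ~c) | b) & (~b | ~e)) | (a | (d & ~a)))

  ~c = 11110000111100001111000011110000
  (a | ~c) = 11110000111100001111111111111111
  ((a | ~c) | b) = 11110000111111111111111111111111
  ~b = 11111111000000001111111100000000
  ~e = 10101010101010101010101010101010
  (~b | ~e) = 11111111101010101111111110101010
  (((a | ~c) | b) & (~b | ~e)) = 11110000101010101111111110101010
  ~a = 11111111111111110000000000000000
  (d & ~a) = 00110011001100110000000000000000
  (a | (d & ~a)) = 00110011001100111111111111111111
  ((((a | ~c) | b) & (~b | ~e)) | (a | (d & ~a))) = 11110011101110111111111111111111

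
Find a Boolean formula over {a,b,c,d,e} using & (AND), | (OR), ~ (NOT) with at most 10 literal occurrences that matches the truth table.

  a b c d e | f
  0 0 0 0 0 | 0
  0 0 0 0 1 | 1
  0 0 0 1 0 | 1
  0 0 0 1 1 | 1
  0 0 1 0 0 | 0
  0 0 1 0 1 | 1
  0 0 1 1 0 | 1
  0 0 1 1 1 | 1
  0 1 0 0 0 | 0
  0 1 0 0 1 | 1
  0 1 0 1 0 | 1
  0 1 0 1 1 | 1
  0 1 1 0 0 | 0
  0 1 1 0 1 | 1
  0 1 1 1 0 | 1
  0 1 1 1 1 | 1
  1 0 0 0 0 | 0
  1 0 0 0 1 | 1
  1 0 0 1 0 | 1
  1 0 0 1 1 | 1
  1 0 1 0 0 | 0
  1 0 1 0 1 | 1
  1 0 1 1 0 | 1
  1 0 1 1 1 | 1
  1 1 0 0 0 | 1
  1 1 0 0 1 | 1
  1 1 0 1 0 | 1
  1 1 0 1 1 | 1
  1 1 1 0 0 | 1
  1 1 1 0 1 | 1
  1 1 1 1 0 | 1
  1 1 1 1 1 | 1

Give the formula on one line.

(d | (e | ((b & (d | a)) | (((~d | ~c) & e) & ~d))))

  (d | a) = 00110011001100111111111111111111
  (b & (d | a)) = 00000000001100110000000011111111
  ~d = 11001100110011001100110011001100
  ~c = 11110000111100001111000011110000
  (~d | ~c) = 11111100111111001111110011111100
  ((~d | ~c) & e) = 01010100010101000101010001010100
  (((~d | ~c) & e) & ~d) = 01000100010001000100010001000100
  ((b & (d | a)) | (((~d | ~c) & e) & ~d)) = 01000100011101110100010011111111
  (e | ((b & (d | a)) | (((~d | ~c) & e) & ~d))) = 01010101011101110101010111111111
  (d | (e | ((b & (d | a)) | (((~d | ~c) & e) & ~d)))) = 01110111011101110111011111111111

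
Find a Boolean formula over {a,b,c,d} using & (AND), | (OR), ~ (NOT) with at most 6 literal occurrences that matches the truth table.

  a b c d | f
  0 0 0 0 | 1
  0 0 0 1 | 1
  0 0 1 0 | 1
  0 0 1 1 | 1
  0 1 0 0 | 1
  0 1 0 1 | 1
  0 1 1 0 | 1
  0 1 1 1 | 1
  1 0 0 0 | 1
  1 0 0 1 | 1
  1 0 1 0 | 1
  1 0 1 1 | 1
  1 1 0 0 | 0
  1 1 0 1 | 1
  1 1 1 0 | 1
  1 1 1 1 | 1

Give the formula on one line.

  ~a = 1111111100000000
  (~a | c) = 1111111100110011
  ~b = 1111000011110000
  ~d = 1010101010101010
  (~b & ~d) = 1010000010100000
  (d | (~b & ~d)) = 1111010111110101
  ((~a | c) | (d | (~b & ~d))) = 1111111111110111

((~a | c) | (d | (~b & ~d)))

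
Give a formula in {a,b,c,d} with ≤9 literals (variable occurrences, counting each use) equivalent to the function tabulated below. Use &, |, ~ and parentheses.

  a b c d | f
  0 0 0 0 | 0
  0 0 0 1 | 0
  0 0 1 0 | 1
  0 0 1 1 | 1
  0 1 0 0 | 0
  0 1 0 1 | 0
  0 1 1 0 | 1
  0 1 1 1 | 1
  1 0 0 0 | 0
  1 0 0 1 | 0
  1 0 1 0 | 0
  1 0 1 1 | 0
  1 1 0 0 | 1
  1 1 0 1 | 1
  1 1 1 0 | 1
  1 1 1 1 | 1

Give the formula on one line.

((((~a & d) | (b | c)) & (~c | (~a | b))) & (a | c))

  ~a = 1111111100000000
  (~a & d) = 0101010100000000
  (b | c) = 0011111100111111
  ((~a & d) | (b | c)) = 0111111100111111
  ~c = 1100110011001100
  (~a | b) = 1111111100001111
  (~c | (~a | b)) = 1111111111001111
  (((~a & d) | (b | c)) & (~c | (~a | b))) = 0111111100001111
  (a | c) = 0011001111111111
  ((((~a & d) | (b | c)) & (~c | (~a | b))) & (a | c)) = 0011001100001111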